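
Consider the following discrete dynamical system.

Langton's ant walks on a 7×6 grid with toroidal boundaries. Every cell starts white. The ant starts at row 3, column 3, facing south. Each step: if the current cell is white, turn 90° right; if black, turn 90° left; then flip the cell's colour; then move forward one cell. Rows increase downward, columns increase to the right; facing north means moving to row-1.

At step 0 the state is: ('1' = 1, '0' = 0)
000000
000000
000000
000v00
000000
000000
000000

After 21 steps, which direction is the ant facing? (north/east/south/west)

east

k=0  000000
000000
000000
000v00
000000
000000
000000
k=1  000000
000000
000000
00<100
000000
000000
000000
k=2  000000
000000
00^000
001100
000000
000000
000000
k=3  000000
000000
001>00
001100
000000
000000
000000
k=4  000000
000000
001100
001v00
000000
000000
000000
k=5  000000
000000
001100
0010>0
000000
000000
000000
k=6  000000
000000
001100
001010
0000v0
000000
000000
k=7  000000
000000
001100
001010
000<10
000000
000000
k=8  000000
000000
001100
001^10
000110
000000
000000
k=9  000000
000000
001100
0011>0
000110
000000
000000
k=10  000000
000000
0011^0
001100
000110
000000
000000
k=11  000000
000000
00111>
001100
000110
000000
000000
k=12  000000
000000
001111
00110v
000110
000000
000000
k=13  000000
000000
001111
0011<1
000110
000000
000000
k=14  000000
000000
0011^1
001111
000110
000000
000000
k=15  000000
000000
001<01
001111
000110
000000
000000
k=16  000000
000000
001001
001v11
000110
000000
000000
k=17  000000
000000
001001
0010>1
000110
000000
000000
k=18  000000
000000
0010^1
001001
000110
000000
000000
k=19  000000
000000
00101>
001001
000110
000000
000000
k=20  000000
00000^
001010
001001
000110
000000
000000
k=21  000000
>00001
001010
001001
000110
000000
000000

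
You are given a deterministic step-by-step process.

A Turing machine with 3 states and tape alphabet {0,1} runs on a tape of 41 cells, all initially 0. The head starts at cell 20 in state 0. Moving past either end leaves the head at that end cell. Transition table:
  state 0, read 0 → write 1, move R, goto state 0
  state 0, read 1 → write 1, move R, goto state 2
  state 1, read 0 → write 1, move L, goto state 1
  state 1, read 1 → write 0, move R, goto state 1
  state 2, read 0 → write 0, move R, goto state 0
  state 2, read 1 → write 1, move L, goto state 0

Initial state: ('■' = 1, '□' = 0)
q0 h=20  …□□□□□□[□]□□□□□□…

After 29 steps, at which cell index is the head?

k=0  q0 h=20  …□□□□□□[□]□□□□□□…
k=1  q0 h=21  …□□□□□■[□]□□□□□□…
k=2  q0 h=22  …□□□□■■[□]□□□□□□…
k=3  q0 h=23  …□□□■■■[□]□□□□□□…
k=4  q0 h=24  …□□■■■■[□]□□□□□□…
k=5  q0 h=25  …□■■■■■[□]□□□□□□…
k=6  q0 h=26  …■■■■■■[□]□□□□□□…
k=7  q0 h=27  …■■■■■■[□]□□□□□□…
k=8  q0 h=28  …■■■■■■[□]□□□□□□…
k=9  q0 h=29  …■■■■■■[□]□□□□□□…
k=10  q0 h=30  …■■■■■■[□]□□□□□□…
k=11  q0 h=31  …■■■■■■[□]□□□□□□…
k=12  q0 h=32  …■■■■■■[□]□□□□□□…
k=13  q0 h=33  …■■■■■■[□]□□□□□□…
k=14  q0 h=34  …■■■■■■[□]□□□□□□|
k=15  q0 h=35  …■■■■■■[□]□□□□□|
k=16  q0 h=36  …■■■■■■[□]□□□□|
k=17  q0 h=37  …■■■■■■[□]□□□|
k=18  q0 h=38  …■■■■■■[□]□□|
k=19  q0 h=39  …■■■■■■[□]□|
k=20  q0 h=40  …■■■■■■[□]|
k=21  q0 h=40  …■■■■■■[■]|
k=22  q2 h=40  …■■■■■■[■]|
k=23  q0 h=39  …■■■■■■[■]■|
k=24  q2 h=40  …■■■■■■[■]|
k=25  q0 h=39  …■■■■■■[■]■|
k=26  q2 h=40  …■■■■■■[■]|
k=27  q0 h=39  …■■■■■■[■]■|
k=28  q2 h=40  …■■■■■■[■]|
k=29  q0 h=39  …■■■■■■[■]■|

39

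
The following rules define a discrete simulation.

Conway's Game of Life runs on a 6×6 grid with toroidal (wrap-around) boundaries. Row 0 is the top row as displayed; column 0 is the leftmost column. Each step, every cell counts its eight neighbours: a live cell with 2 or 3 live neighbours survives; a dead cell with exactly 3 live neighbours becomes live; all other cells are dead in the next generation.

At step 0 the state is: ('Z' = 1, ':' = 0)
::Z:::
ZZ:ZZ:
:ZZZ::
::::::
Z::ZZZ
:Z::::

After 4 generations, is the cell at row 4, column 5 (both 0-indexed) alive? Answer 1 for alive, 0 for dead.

0) ::Z:::
ZZ:ZZ:
:ZZZ::
::::::
Z::ZZZ
:Z::::
1) Z:ZZ::
Z:::Z:
ZZ:ZZ:
ZZ:::Z
Z:::ZZ
ZZZZZZ
2) ::::::
Z:::Z:
::ZZZ:
::ZZ::
::::::
::::::
3) ::::::
::::ZZ
:ZZ:ZZ
::Z:Z:
::::::
::::::
4) ::::::
Z::ZZZ
ZZZ:::
:ZZ:ZZ
::::::
::::::

0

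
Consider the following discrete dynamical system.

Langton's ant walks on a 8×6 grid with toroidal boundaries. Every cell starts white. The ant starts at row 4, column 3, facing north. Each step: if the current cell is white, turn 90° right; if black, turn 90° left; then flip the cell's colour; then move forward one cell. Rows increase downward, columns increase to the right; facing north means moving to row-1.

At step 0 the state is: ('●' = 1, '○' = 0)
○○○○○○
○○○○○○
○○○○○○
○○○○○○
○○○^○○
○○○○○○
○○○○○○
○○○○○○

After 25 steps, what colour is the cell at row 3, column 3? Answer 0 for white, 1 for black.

1

t=0: ○○○○○○
○○○○○○
○○○○○○
○○○○○○
○○○^○○
○○○○○○
○○○○○○
○○○○○○
t=1: ○○○○○○
○○○○○○
○○○○○○
○○○○○○
○○○●>○
○○○○○○
○○○○○○
○○○○○○
t=2: ○○○○○○
○○○○○○
○○○○○○
○○○○○○
○○○●●○
○○○○v○
○○○○○○
○○○○○○
t=3: ○○○○○○
○○○○○○
○○○○○○
○○○○○○
○○○●●○
○○○<●○
○○○○○○
○○○○○○
t=4: ○○○○○○
○○○○○○
○○○○○○
○○○○○○
○○○^●○
○○○●●○
○○○○○○
○○○○○○
t=5: ○○○○○○
○○○○○○
○○○○○○
○○○○○○
○○<○●○
○○○●●○
○○○○○○
○○○○○○
t=6: ○○○○○○
○○○○○○
○○○○○○
○○^○○○
○○●○●○
○○○●●○
○○○○○○
○○○○○○
t=7: ○○○○○○
○○○○○○
○○○○○○
○○●>○○
○○●○●○
○○○●●○
○○○○○○
○○○○○○
t=8: ○○○○○○
○○○○○○
○○○○○○
○○●●○○
○○●v●○
○○○●●○
○○○○○○
○○○○○○
t=9: ○○○○○○
○○○○○○
○○○○○○
○○●●○○
○○<●●○
○○○●●○
○○○○○○
○○○○○○
t=10: ○○○○○○
○○○○○○
○○○○○○
○○●●○○
○○○●●○
○○v●●○
○○○○○○
○○○○○○
t=11: ○○○○○○
○○○○○○
○○○○○○
○○●●○○
○○○●●○
○<●●●○
○○○○○○
○○○○○○
t=12: ○○○○○○
○○○○○○
○○○○○○
○○●●○○
○^○●●○
○●●●●○
○○○○○○
○○○○○○
t=13: ○○○○○○
○○○○○○
○○○○○○
○○●●○○
○●>●●○
○●●●●○
○○○○○○
○○○○○○
t=14: ○○○○○○
○○○○○○
○○○○○○
○○●●○○
○●●●●○
○●v●●○
○○○○○○
○○○○○○
t=15: ○○○○○○
○○○○○○
○○○○○○
○○●●○○
○●●●●○
○●○>●○
○○○○○○
○○○○○○
t=16: ○○○○○○
○○○○○○
○○○○○○
○○●●○○
○●●^●○
○●○○●○
○○○○○○
○○○○○○
t=17: ○○○○○○
○○○○○○
○○○○○○
○○●●○○
○●<○●○
○●○○●○
○○○○○○
○○○○○○
t=18: ○○○○○○
○○○○○○
○○○○○○
○○●●○○
○●○○●○
○●v○●○
○○○○○○
○○○○○○
t=19: ○○○○○○
○○○○○○
○○○○○○
○○●●○○
○●○○●○
○<●○●○
○○○○○○
○○○○○○
t=20: ○○○○○○
○○○○○○
○○○○○○
○○●●○○
○●○○●○
○○●○●○
○v○○○○
○○○○○○
t=21: ○○○○○○
○○○○○○
○○○○○○
○○●●○○
○●○○●○
○○●○●○
<●○○○○
○○○○○○
t=22: ○○○○○○
○○○○○○
○○○○○○
○○●●○○
○●○○●○
^○●○●○
●●○○○○
○○○○○○
t=23: ○○○○○○
○○○○○○
○○○○○○
○○●●○○
○●○○●○
●>●○●○
●●○○○○
○○○○○○
t=24: ○○○○○○
○○○○○○
○○○○○○
○○●●○○
○●○○●○
●●●○●○
●v○○○○
○○○○○○
t=25: ○○○○○○
○○○○○○
○○○○○○
○○●●○○
○●○○●○
●●●○●○
●○>○○○
○○○○○○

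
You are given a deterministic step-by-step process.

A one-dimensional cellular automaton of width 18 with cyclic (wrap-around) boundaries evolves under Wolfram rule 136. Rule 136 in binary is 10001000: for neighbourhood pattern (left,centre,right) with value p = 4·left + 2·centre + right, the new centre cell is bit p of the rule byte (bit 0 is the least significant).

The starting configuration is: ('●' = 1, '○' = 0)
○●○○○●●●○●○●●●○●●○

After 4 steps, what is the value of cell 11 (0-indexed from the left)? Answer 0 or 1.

0

0) ○●○○○●●●○●○●●●○●●○
1) ○○○○○●●○○○○●●○○●○○
2) ○○○○○●○○○○○●○○○○○○
3) ○○○○○○○○○○○○○○○○○○
4) ○○○○○○○○○○○○○○○○○○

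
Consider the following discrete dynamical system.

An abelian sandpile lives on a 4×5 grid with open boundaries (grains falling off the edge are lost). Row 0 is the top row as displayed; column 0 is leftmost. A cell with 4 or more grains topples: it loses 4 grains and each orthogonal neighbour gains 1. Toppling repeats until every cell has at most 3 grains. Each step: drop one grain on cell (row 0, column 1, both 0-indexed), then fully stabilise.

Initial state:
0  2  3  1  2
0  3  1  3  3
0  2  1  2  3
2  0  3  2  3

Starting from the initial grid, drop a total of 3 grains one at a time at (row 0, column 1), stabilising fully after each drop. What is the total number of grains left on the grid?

t=0: 0  2  3  1  2
0  3  1  3  3
0  2  1  2  3
2  0  3  2  3
t=1: 0  3  3  1  2
0  3  1  3  3
0  2  1  2  3
2  0  3  2  3
t=2: 1  2  0  2  2
1  0  3  3  3
0  3  1  2  3
2  0  3  2  3
t=3: 1  3  0  2  2
1  0  3  3  3
0  3  1  2  3
2  0  3  2  3

37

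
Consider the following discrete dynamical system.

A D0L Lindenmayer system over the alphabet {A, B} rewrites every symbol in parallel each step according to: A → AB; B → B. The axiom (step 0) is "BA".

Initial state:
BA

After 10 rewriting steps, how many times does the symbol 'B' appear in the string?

gen 0: BA
gen 1: BAB
gen 2: BABB
gen 3: BABBB
gen 4: BABBBB
gen 5: BABBBBB
gen 6: BABBBBBB
gen 7: BABBBBBBB
gen 8: BABBBBBBBB
gen 9: BABBBBBBBBB
gen 10: BABBBBBBBBBB

11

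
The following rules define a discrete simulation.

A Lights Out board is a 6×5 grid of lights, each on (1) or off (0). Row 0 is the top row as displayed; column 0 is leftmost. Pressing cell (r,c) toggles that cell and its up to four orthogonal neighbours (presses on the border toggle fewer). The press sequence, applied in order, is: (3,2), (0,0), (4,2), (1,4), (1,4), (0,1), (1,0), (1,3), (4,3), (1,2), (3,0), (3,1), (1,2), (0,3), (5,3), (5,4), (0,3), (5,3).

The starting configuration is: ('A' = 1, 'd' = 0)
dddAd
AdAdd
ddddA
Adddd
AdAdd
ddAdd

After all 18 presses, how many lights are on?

gen 0: dddAd
AdAdd
ddddA
Adddd
AdAdd
ddAdd
gen 1: dddAd
AdAdd
ddAdA
AAAAd
Adddd
ddAdd
gen 2: AAdAd
ddAdd
ddAdA
AAAAd
Adddd
ddAdd
gen 3: AAdAd
ddAdd
ddAdA
AAdAd
AAAAd
ddddd
gen 4: AAdAA
ddAAA
ddAdd
AAdAd
AAAAd
ddddd
gen 5: AAdAd
ddAdd
ddAdA
AAdAd
AAAAd
ddddd
gen 6: ddAAd
dAAdd
ddAdA
AAdAd
AAAAd
ddddd
gen 7: AdAAd
AdAdd
AdAdA
AAdAd
AAAAd
ddddd
gen 8: AdAdd
AddAA
AdAAA
AAdAd
AAAAd
ddddd
gen 9: AdAdd
AddAA
AdAAA
AAddd
AAddA
dddAd
gen 10: Adddd
AAAdA
AddAA
AAddd
AAddA
dddAd
gen 11: Adddd
AAAdA
dddAA
ddddd
dAddA
dddAd
gen 12: Adddd
AAAdA
dAdAA
AAAdd
ddddA
dddAd
gen 13: AdAdd
AddAA
dAAAA
AAAdd
ddddA
dddAd
gen 14: AddAA
AdddA
dAAAA
AAAdd
ddddA
dddAd
gen 15: AddAA
AdddA
dAAAA
AAAdd
dddAA
ddAdA
gen 16: AddAA
AdddA
dAAAA
AAAdd
dddAd
ddAAd
gen 17: AdAdd
AddAA
dAAAA
AAAdd
dddAd
ddAAd
gen 18: AdAdd
AddAA
dAAAA
AAAdd
ddddd
ddddA

13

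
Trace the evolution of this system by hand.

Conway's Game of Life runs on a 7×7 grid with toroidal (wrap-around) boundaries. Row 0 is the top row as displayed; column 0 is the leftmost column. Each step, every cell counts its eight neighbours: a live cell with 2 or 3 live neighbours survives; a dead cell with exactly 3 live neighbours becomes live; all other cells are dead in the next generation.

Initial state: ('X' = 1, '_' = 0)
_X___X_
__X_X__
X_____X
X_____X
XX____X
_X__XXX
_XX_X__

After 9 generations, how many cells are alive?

7

0) _X___X_
__X_X__
X_____X
X_____X
XX____X
_X__XXX
_XX_X__
1) _X__XX_
XX___XX
XX___XX
_____X_
_X_____
___XX_X
_XXXX_X
2) _______
__X____
_X__X__
_X___X_
____XX_
_X__X__
_X____X
3) _______
_______
_XX____
_____X_
____XX_
X___X__
X______
4) _______
_______
_______
____XX_
____XXX
____XXX
_______
5) _______
_______
_______
____X_X
___X___
____X_X
_____X_
6) _______
_______
_______
_______
___XX__
____XX_
_____X_
7) _______
_______
_______
_______
___XXX_
___X_X_
____XX_
8) _______
_______
_______
____X__
___X_X_
___X__X
____XX_
9) _______
_______
_______
____X__
___X_X_
___X__X
____XX_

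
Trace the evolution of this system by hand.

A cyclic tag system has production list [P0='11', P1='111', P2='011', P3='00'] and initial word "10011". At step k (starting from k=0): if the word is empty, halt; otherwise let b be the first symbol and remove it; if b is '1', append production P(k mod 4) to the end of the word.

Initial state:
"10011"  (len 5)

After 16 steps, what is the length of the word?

16

[0] "10011"  (len 5)
[1] "001111"  (len 6)
[2] "01111"  (len 5)
[3] "1111"  (len 4)
[4] "11100"  (len 5)
[5] "110011"  (len 6)
[6] "10011111"  (len 8)
[7] "0011111011"  (len 10)
[8] "011111011"  (len 9)
[9] "11111011"  (len 8)
[10] "1111011111"  (len 10)
[11] "111011111011"  (len 12)
[12] "1101111101100"  (len 13)
[13] "10111110110011"  (len 14)
[14] "0111110110011111"  (len 16)
[15] "111110110011111"  (len 15)
[16] "1111011001111100"  (len 16)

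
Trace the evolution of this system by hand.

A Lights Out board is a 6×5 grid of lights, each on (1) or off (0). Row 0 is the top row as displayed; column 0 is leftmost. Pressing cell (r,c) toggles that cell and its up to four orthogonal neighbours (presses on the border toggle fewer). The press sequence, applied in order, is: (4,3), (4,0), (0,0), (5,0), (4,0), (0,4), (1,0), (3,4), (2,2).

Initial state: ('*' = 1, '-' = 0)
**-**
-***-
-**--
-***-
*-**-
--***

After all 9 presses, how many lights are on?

13

step 0: **-**
-***-
-**--
-***-
*-**-
--***
step 1: **-**
-***-
-**--
-**--
*---*
--*-*
step 2: **-**
-***-
-**--
***--
-*--*
*-*-*
step 3: ---**
****-
-**--
***--
-*--*
*-*-*
step 4: ---**
****-
-**--
***--
**--*
-**-*
step 5: ---**
****-
-**--
-**--
----*
***-*
step 6: -----
*****
-**--
-**--
----*
***-*
step 7: *----
--***
***--
-**--
----*
***-*
step 8: *----
--***
***-*
-****
-----
***-*
step 9: *----
---**
*--**
-*-**
-----
***-*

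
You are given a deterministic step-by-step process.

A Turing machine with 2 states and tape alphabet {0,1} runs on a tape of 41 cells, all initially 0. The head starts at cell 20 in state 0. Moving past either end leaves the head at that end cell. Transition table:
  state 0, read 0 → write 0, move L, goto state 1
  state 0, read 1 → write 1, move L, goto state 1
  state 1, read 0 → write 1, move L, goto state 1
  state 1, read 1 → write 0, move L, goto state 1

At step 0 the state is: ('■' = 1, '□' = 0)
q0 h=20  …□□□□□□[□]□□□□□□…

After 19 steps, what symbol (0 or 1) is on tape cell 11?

gen 0: q0 h=20  …□□□□□□[□]□□□□□□…
gen 1: q1 h=19  …□□□□□□[□]□□□□□□…
gen 2: q1 h=18  …□□□□□□[□]■□□□□□…
gen 3: q1 h=17  …□□□□□□[□]■■□□□□…
gen 4: q1 h=16  …□□□□□□[□]■■■□□□…
gen 5: q1 h=15  …□□□□□□[□]■■■■□□…
gen 6: q1 h=14  …□□□□□□[□]■■■■■□…
gen 7: q1 h=13  …□□□□□□[□]■■■■■■…
gen 8: q1 h=12  …□□□□□□[□]■■■■■■…
gen 9: q1 h=11  …□□□□□□[□]■■■■■■…
gen 10: q1 h=10  …□□□□□□[□]■■■■■■…
gen 11: q1 h= 9  …□□□□□□[□]■■■■■■…
gen 12: q1 h= 8  …□□□□□□[□]■■■■■■…
gen 13: q1 h= 7  …□□□□□□[□]■■■■■■…
gen 14: q1 h= 6  |□□□□□□[□]■■■■■■…
gen 15: q1 h= 5  |□□□□□[□]■■■■■■…
gen 16: q1 h= 4  |□□□□[□]■■■■■■…
gen 17: q1 h= 3  |□□□[□]■■■■■■…
gen 18: q1 h= 2  |□□[□]■■■■■■…
gen 19: q1 h= 1  |□[□]■■■■■■…

1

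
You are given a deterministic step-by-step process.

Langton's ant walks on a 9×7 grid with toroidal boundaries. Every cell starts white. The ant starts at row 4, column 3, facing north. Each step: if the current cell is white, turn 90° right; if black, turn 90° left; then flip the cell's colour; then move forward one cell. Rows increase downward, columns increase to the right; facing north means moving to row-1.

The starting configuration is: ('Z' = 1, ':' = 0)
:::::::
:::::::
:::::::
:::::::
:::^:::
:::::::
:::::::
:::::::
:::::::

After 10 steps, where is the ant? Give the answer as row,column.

5,2

[0] :::::::
:::::::
:::::::
:::::::
:::^:::
:::::::
:::::::
:::::::
:::::::
[1] :::::::
:::::::
:::::::
:::::::
:::Z>::
:::::::
:::::::
:::::::
:::::::
[2] :::::::
:::::::
:::::::
:::::::
:::ZZ::
::::v::
:::::::
:::::::
:::::::
[3] :::::::
:::::::
:::::::
:::::::
:::ZZ::
:::<Z::
:::::::
:::::::
:::::::
[4] :::::::
:::::::
:::::::
:::::::
:::^Z::
:::ZZ::
:::::::
:::::::
:::::::
[5] :::::::
:::::::
:::::::
:::::::
::<:Z::
:::ZZ::
:::::::
:::::::
:::::::
[6] :::::::
:::::::
:::::::
::^::::
::Z:Z::
:::ZZ::
:::::::
:::::::
:::::::
[7] :::::::
:::::::
:::::::
::Z>:::
::Z:Z::
:::ZZ::
:::::::
:::::::
:::::::
[8] :::::::
:::::::
:::::::
::ZZ:::
::ZvZ::
:::ZZ::
:::::::
:::::::
:::::::
[9] :::::::
:::::::
:::::::
::ZZ:::
::<ZZ::
:::ZZ::
:::::::
:::::::
:::::::
[10] :::::::
:::::::
:::::::
::ZZ:::
:::ZZ::
::vZZ::
:::::::
:::::::
:::::::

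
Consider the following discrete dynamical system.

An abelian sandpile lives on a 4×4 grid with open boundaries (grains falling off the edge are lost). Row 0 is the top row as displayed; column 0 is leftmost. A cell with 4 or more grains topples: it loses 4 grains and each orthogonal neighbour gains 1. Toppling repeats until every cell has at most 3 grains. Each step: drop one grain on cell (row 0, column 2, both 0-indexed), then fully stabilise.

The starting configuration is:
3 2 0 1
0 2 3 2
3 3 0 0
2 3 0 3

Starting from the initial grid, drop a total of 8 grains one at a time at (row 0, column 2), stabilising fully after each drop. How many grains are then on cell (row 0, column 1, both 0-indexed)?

2

step 0: 3 2 0 1
0 2 3 2
3 3 0 0
2 3 0 3
step 1: 3 2 1 1
0 2 3 2
3 3 0 0
2 3 0 3
step 2: 3 2 2 1
0 2 3 2
3 3 0 0
2 3 0 3
step 3: 3 2 3 1
0 2 3 2
3 3 0 0
2 3 0 3
step 4: 3 3 1 2
0 3 0 3
3 3 1 0
2 3 0 3
step 5: 3 3 2 2
0 3 0 3
3 3 1 0
2 3 0 3
step 6: 3 3 3 2
0 3 0 3
3 3 1 0
2 3 0 3
step 7: 0 2 1 3
3 1 2 3
1 2 2 0
0 1 1 3
step 8: 0 2 2 3
3 1 2 3
1 2 2 0
0 1 1 3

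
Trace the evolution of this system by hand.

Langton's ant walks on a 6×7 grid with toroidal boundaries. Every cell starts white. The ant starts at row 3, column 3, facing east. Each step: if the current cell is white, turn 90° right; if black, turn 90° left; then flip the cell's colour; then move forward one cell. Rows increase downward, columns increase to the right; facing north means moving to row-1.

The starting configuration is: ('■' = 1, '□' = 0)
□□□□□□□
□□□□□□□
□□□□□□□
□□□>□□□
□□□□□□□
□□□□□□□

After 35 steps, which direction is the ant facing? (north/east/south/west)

south

0) □□□□□□□
□□□□□□□
□□□□□□□
□□□>□□□
□□□□□□□
□□□□□□□
1) □□□□□□□
□□□□□□□
□□□□□□□
□□□■□□□
□□□v□□□
□□□□□□□
2) □□□□□□□
□□□□□□□
□□□□□□□
□□□■□□□
□□<■□□□
□□□□□□□
3) □□□□□□□
□□□□□□□
□□□□□□□
□□^■□□□
□□■■□□□
□□□□□□□
4) □□□□□□□
□□□□□□□
□□□□□□□
□□■>□□□
□□■■□□□
□□□□□□□
5) □□□□□□□
□□□□□□□
□□□^□□□
□□■□□□□
□□■■□□□
□□□□□□□
6) □□□□□□□
□□□□□□□
□□□■>□□
□□■□□□□
□□■■□□□
□□□□□□□
7) □□□□□□□
□□□□□□□
□□□■■□□
□□■□v□□
□□■■□□□
□□□□□□□
8) □□□□□□□
□□□□□□□
□□□■■□□
□□■<■□□
□□■■□□□
□□□□□□□
9) □□□□□□□
□□□□□□□
□□□^■□□
□□■■■□□
□□■■□□□
□□□□□□□
10) □□□□□□□
□□□□□□□
□□<□■□□
□□■■■□□
□□■■□□□
□□□□□□□
11) □□□□□□□
□□^□□□□
□□■□■□□
□□■■■□□
□□■■□□□
□□□□□□□
12) □□□□□□□
□□■>□□□
□□■□■□□
□□■■■□□
□□■■□□□
□□□□□□□
13) □□□□□□□
□□■■□□□
□□■v■□□
□□■■■□□
□□■■□□□
□□□□□□□
14) □□□□□□□
□□■■□□□
□□<■■□□
□□■■■□□
□□■■□□□
□□□□□□□
15) □□□□□□□
□□■■□□□
□□□■■□□
□□v■■□□
□□■■□□□
□□□□□□□
16) □□□□□□□
□□■■□□□
□□□■■□□
□□□>■□□
□□■■□□□
□□□□□□□
17) □□□□□□□
□□■■□□□
□□□^■□□
□□□□■□□
□□■■□□□
□□□□□□□
18) □□□□□□□
□□■■□□□
□□<□■□□
□□□□■□□
□□■■□□□
□□□□□□□
19) □□□□□□□
□□^■□□□
□□■□■□□
□□□□■□□
□□■■□□□
□□□□□□□
20) □□□□□□□
□<□■□□□
□□■□■□□
□□□□■□□
□□■■□□□
□□□□□□□
21) □^□□□□□
□■□■□□□
□□■□■□□
□□□□■□□
□□■■□□□
□□□□□□□
22) □■>□□□□
□■□■□□□
□□■□■□□
□□□□■□□
□□■■□□□
□□□□□□□
23) □■■□□□□
□■v■□□□
□□■□■□□
□□□□■□□
□□■■□□□
□□□□□□□
24) □■■□□□□
□<■■□□□
□□■□■□□
□□□□■□□
□□■■□□□
□□□□□□□
25) □■■□□□□
□□■■□□□
□v■□■□□
□□□□■□□
□□■■□□□
□□□□□□□
26) □■■□□□□
□□■■□□□
<■■□■□□
□□□□■□□
□□■■□□□
□□□□□□□
27) □■■□□□□
^□■■□□□
■■■□■□□
□□□□■□□
□□■■□□□
□□□□□□□
28) □■■□□□□
■>■■□□□
■■■□■□□
□□□□■□□
□□■■□□□
□□□□□□□
29) □■■□□□□
■■■■□□□
■v■□■□□
□□□□■□□
□□■■□□□
□□□□□□□
30) □■■□□□□
■■■■□□□
■□>□■□□
□□□□■□□
□□■■□□□
□□□□□□□
31) □■■□□□□
■■^■□□□
■□□□■□□
□□□□■□□
□□■■□□□
□□□□□□□
32) □■■□□□□
■<□■□□□
■□□□■□□
□□□□■□□
□□■■□□□
□□□□□□□
33) □■■□□□□
■□□■□□□
■v□□■□□
□□□□■□□
□□■■□□□
□□□□□□□
34) □■■□□□□
■□□■□□□
<■□□■□□
□□□□■□□
□□■■□□□
□□□□□□□
35) □■■□□□□
■□□■□□□
□■□□■□□
v□□□■□□
□□■■□□□
□□□□□□□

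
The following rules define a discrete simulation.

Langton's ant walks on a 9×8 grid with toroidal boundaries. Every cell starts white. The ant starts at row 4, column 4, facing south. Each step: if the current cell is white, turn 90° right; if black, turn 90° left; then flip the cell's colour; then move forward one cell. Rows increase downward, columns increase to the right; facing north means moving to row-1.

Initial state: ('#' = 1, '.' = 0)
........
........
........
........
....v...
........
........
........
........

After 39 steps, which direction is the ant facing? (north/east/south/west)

step 0: ........
........
........
........
....v...
........
........
........
........
step 1: ........
........
........
........
...<#...
........
........
........
........
step 2: ........
........
........
...^....
...##...
........
........
........
........
step 3: ........
........
........
...#>...
...##...
........
........
........
........
step 4: ........
........
........
...##...
...#v...
........
........
........
........
step 5: ........
........
........
...##...
...#.>..
........
........
........
........
step 6: ........
........
........
...##...
...#.#..
.....v..
........
........
........
step 7: ........
........
........
...##...
...#.#..
....<#..
........
........
........
step 8: ........
........
........
...##...
...#^#..
....##..
........
........
........
step 9: ........
........
........
...##...
...##>..
....##..
........
........
........
step 10: ........
........
........
...##^..
...##...
....##..
........
........
........
step 11: ........
........
........
...###>.
...##...
....##..
........
........
........
step 12: ........
........
........
...####.
...##.v.
....##..
........
........
........
step 13: ........
........
........
...####.
...##<#.
....##..
........
........
........
step 14: ........
........
........
...##^#.
...####.
....##..
........
........
........
step 15: ........
........
........
...#<.#.
...####.
....##..
........
........
........
step 16: ........
........
........
...#..#.
...#v##.
....##..
........
........
........
step 17: ........
........
........
...#..#.
...#.>#.
....##..
........
........
........
step 18: ........
........
........
...#.^#.
...#..#.
....##..
........
........
........
step 19: ........
........
........
...#.#>.
...#..#.
....##..
........
........
........
step 20: ........
........
......^.
...#.#..
...#..#.
....##..
........
........
........
step 21: ........
........
......#>
...#.#..
...#..#.
....##..
........
........
........
step 22: ........
........
......##
...#.#.v
...#..#.
....##..
........
........
........
step 23: ........
........
......##
...#.#<#
...#..#.
....##..
........
........
........
step 24: ........
........
......^#
...#.###
...#..#.
....##..
........
........
........
step 25: ........
........
.....<.#
...#.###
...#..#.
....##..
........
........
........
step 26: ........
.....^..
.....#.#
...#.###
...#..#.
....##..
........
........
........
step 27: ........
.....#>.
.....#.#
...#.###
...#..#.
....##..
........
........
........
step 28: ........
.....##.
.....#v#
...#.###
...#..#.
....##..
........
........
........
step 29: ........
.....##.
.....<##
...#.###
...#..#.
....##..
........
........
........
step 30: ........
.....##.
......##
...#.v##
...#..#.
....##..
........
........
........
step 31: ........
.....##.
......##
...#..>#
...#..#.
....##..
........
........
........
step 32: ........
.....##.
......^#
...#...#
...#..#.
....##..
........
........
........
step 33: ........
.....##.
.....<.#
...#...#
...#..#.
....##..
........
........
........
step 34: ........
.....^#.
.....#.#
...#...#
...#..#.
....##..
........
........
........
step 35: ........
....<.#.
.....#.#
...#...#
...#..#.
....##..
........
........
........
step 36: ....^...
....#.#.
.....#.#
...#...#
...#..#.
....##..
........
........
........
step 37: ....#>..
....#.#.
.....#.#
...#...#
...#..#.
....##..
........
........
........
step 38: ....##..
....#v#.
.....#.#
...#...#
...#..#.
....##..
........
........
........
step 39: ....##..
....<##.
.....#.#
...#...#
...#..#.
....##..
........
........
........

west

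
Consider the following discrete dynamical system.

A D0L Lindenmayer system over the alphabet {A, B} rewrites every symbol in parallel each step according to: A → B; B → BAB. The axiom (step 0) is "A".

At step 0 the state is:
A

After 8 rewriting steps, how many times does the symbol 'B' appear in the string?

gen 0: A
gen 1: B
gen 2: BAB
gen 3: BABBBAB
gen 4: BABBBABBABBABBBAB
gen 5: BABBBABBABBABBBABBABBBABBABBBABBABBABBBAB
gen 6: BABBBABBABBABBBABBABBBABBABBBABBABBABBBABBABBBABBABBABBBABBABBBABBABBABBBABBABBBABBABBBABBABBABBBAB
gen 7: BABBBABBABBABBBABBABBBABBABBBABBABBABBBABBABBBABBABBABBBAB…BABBBABBABBABBBABBABBBABBABBABBBABBABBBABBABBBABBABBABBBAB  (len 239)
gen 8: BABBBABBABBABBBABBABBBABBABBBABBABBABBBABBABBBABBABBABBBAB…BABBBABBABBABBBABBABBBABBABBABBBABBABBBABBABBBABBABBABBBAB  (len 577)

408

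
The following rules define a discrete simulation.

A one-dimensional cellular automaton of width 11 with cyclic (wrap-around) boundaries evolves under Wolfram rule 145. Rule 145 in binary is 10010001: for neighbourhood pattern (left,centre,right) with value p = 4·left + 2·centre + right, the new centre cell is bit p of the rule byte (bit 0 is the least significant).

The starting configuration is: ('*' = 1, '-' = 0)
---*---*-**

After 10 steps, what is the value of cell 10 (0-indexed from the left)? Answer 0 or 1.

0

0) ---*---*-**
1) **--**-----
2) --*---****-
3) *--**--**-*
4) -*---*-----
5) --**--*****
6) *---*--***-
7) -**--*--*--
8) ---*--*--**
9) **--*--*---
10) --*--*--**-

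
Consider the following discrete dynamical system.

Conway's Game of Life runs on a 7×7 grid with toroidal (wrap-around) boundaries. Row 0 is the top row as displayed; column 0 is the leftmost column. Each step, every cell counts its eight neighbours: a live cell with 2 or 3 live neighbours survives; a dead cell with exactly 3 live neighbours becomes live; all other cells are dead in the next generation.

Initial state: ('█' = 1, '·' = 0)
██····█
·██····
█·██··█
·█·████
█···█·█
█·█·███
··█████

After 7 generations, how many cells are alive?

gen 0: ██····█
·██····
█·██··█
·█·████
█···█·█
█·█·███
··█████
gen 1: ····█·█
···█···
······█
·█·····
··█····
··█····
··█····
gen 2: ···█···
·····█·
·······
·······
·██····
·███···
···█···
gen 3: ····█··
·······
·······
·······
·█·█···
·█·█···
···██··
gen 4: ···██··
·······
·······
·······
·······
···█···
··███··
gen 5: ··█·█··
·······
·······
·······
·······
··███··
··█····
gen 6: ···█···
·······
·······
·······
···█···
··██···
·██·█··
gen 7: ··██···
·······
·······
·······
··██···
·█··█··
·█··█··

8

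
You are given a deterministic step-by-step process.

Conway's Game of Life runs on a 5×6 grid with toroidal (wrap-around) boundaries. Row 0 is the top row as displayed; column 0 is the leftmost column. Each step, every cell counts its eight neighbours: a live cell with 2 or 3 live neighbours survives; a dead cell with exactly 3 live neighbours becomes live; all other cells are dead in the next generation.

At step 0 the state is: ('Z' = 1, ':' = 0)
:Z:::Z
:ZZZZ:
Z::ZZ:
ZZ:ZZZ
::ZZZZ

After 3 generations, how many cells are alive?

3

t=0: :Z:::Z
:ZZZZ:
Z::ZZ:
ZZ:ZZZ
::ZZZZ
t=1: :Z:::Z
:Z::::
::::::
:Z::::
::::::
t=2: Z:::::
Z:::::
::::::
::::::
Z:::::
t=3: ZZ:::Z
::::::
::::::
::::::
::::::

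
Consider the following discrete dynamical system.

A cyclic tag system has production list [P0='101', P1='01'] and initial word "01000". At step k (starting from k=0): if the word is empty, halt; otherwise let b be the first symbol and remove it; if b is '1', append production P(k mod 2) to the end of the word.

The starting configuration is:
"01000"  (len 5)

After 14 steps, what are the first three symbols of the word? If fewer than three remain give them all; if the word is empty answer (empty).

gen 0: "01000"  (len 5)
gen 1: "1000"  (len 4)
gen 2: "00001"  (len 5)
gen 3: "0001"  (len 4)
gen 4: "001"  (len 3)
gen 5: "01"  (len 2)
gen 6: "1"  (len 1)
gen 7: "101"  (len 3)
gen 8: "0101"  (len 4)
gen 9: "101"  (len 3)
gen 10: "0101"  (len 4)
gen 11: "101"  (len 3)
gen 12: "0101"  (len 4)
gen 13: "101"  (len 3)
gen 14: "0101"  (len 4)

010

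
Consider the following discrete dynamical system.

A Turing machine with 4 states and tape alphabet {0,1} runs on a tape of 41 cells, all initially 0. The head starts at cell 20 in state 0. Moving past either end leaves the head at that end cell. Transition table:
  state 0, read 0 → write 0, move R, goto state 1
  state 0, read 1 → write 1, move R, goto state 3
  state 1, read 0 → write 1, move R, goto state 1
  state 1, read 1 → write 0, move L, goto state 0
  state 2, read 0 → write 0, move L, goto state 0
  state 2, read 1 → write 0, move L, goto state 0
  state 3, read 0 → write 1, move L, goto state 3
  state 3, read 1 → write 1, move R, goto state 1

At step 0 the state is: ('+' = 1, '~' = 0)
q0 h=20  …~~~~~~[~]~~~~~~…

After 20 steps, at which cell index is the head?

40

t=0: q0 h=20  …~~~~~~[~]~~~~~~…
t=1: q1 h=21  …~~~~~~[~]~~~~~~…
t=2: q1 h=22  …~~~~~+[~]~~~~~~…
t=3: q1 h=23  …~~~~++[~]~~~~~~…
t=4: q1 h=24  …~~~+++[~]~~~~~~…
t=5: q1 h=25  …~~++++[~]~~~~~~…
t=6: q1 h=26  …~+++++[~]~~~~~~…
t=7: q1 h=27  …++++++[~]~~~~~~…
t=8: q1 h=28  …++++++[~]~~~~~~…
t=9: q1 h=29  …++++++[~]~~~~~~…
t=10: q1 h=30  …++++++[~]~~~~~~…
t=11: q1 h=31  …++++++[~]~~~~~~…
t=12: q1 h=32  …++++++[~]~~~~~~…
t=13: q1 h=33  …++++++[~]~~~~~~…
t=14: q1 h=34  …++++++[~]~~~~~~|
t=15: q1 h=35  …++++++[~]~~~~~|
t=16: q1 h=36  …++++++[~]~~~~|
t=17: q1 h=37  …++++++[~]~~~|
t=18: q1 h=38  …++++++[~]~~|
t=19: q1 h=39  …++++++[~]~|
t=20: q1 h=40  …++++++[~]|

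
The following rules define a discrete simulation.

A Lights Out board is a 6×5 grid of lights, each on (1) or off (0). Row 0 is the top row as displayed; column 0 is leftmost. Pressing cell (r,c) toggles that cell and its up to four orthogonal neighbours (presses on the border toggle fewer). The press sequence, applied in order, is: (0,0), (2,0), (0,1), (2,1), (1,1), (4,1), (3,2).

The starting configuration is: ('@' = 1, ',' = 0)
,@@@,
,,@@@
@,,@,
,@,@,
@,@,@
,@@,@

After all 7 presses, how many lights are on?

k=0  ,@@@,
,,@@@
@,,@,
,@,@,
@,@,@
,@@,@
k=1  @,@@,
@,@@@
@,,@,
,@,@,
@,@,@
,@@,@
k=2  @,@@,
,,@@@
,@,@,
@@,@,
@,@,@
,@@,@
k=3  ,@,@,
,@@@@
,@,@,
@@,@,
@,@,@
,@@,@
k=4  ,@,@,
,,@@@
@,@@,
@,,@,
@,@,@
,@@,@
k=5  ,,,@,
@@,@@
@@@@,
@,,@,
@,@,@
,@@,@
k=6  ,,,@,
@@,@@
@@@@,
@@,@,
,@,,@
,,@,@
k=7  ,,,@,
@@,@@
@@,@,
@,@,,
,@@,@
,,@,@

15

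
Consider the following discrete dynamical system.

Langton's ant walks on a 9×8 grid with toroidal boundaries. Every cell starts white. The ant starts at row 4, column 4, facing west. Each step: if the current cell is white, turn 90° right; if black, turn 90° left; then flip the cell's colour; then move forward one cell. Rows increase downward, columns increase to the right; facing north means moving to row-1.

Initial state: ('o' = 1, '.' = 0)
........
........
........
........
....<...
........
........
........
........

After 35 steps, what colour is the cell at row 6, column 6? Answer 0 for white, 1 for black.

0

step 0: ........
........
........
........
....<...
........
........
........
........
step 1: ........
........
........
....^...
....o...
........
........
........
........
step 2: ........
........
........
....o>..
....o...
........
........
........
........
step 3: ........
........
........
....oo..
....ov..
........
........
........
........
step 4: ........
........
........
....oo..
....<o..
........
........
........
........
step 5: ........
........
........
....oo..
.....o..
....v...
........
........
........
step 6: ........
........
........
....oo..
.....o..
...<o...
........
........
........
step 7: ........
........
........
....oo..
...^.o..
...oo...
........
........
........
step 8: ........
........
........
....oo..
...o>o..
...oo...
........
........
........
step 9: ........
........
........
....oo..
...ooo..
...ov...
........
........
........
step 10: ........
........
........
....oo..
...ooo..
...o.>..
........
........
........
step 11: ........
........
........
....oo..
...ooo..
...o.o..
.....v..
........
........
step 12: ........
........
........
....oo..
...ooo..
...o.o..
....<o..
........
........
step 13: ........
........
........
....oo..
...ooo..
...o^o..
....oo..
........
........
step 14: ........
........
........
....oo..
...ooo..
...oo>..
....oo..
........
........
step 15: ........
........
........
....oo..
...oo^..
...oo...
....oo..
........
........
step 16: ........
........
........
....oo..
...o<...
...oo...
....oo..
........
........
step 17: ........
........
........
....oo..
...o....
...ov...
....oo..
........
........
step 18: ........
........
........
....oo..
...o....
...o.>..
....oo..
........
........
step 19: ........
........
........
....oo..
...o....
...o.o..
....ov..
........
........
step 20: ........
........
........
....oo..
...o....
...o.o..
....o.>.
........
........
step 21: ........
........
........
....oo..
...o....
...o.o..
....o.o.
......v.
........
step 22: ........
........
........
....oo..
...o....
...o.o..
....o.o.
.....<o.
........
step 23: ........
........
........
....oo..
...o....
...o.o..
....o^o.
.....oo.
........
step 24: ........
........
........
....oo..
...o....
...o.o..
....oo>.
.....oo.
........
step 25: ........
........
........
....oo..
...o....
...o.o^.
....oo..
.....oo.
........
step 26: ........
........
........
....oo..
...o....
...o.oo>
....oo..
.....oo.
........
step 27: ........
........
........
....oo..
...o....
...o.ooo
....oo.v
.....oo.
........
step 28: ........
........
........
....oo..
...o....
...o.ooo
....oo<o
.....oo.
........
step 29: ........
........
........
....oo..
...o....
...o.o^o
....oooo
.....oo.
........
step 30: ........
........
........
....oo..
...o....
...o.<.o
....oooo
.....oo.
........
step 31: ........
........
........
....oo..
...o....
...o...o
....ovoo
.....oo.
........
step 32: ........
........
........
....oo..
...o....
...o...o
....o.>o
.....oo.
........
step 33: ........
........
........
....oo..
...o....
...o..^o
....o..o
.....oo.
........
step 34: ........
........
........
....oo..
...o....
...o..o>
....o..o
.....oo.
........
step 35: ........
........
........
....oo..
...o...^
...o..o.
....o..o
.....oo.
........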